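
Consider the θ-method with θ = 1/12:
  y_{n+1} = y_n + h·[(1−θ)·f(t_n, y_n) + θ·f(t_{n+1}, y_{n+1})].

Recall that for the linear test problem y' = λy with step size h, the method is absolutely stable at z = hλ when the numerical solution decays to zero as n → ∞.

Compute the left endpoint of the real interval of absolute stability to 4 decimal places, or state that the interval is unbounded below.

left endpoint -2.4000.

With y'=λy (z=hλ):
  y_{n+1} = y_n + z·[11/12·y_n + 1/12·y_{n+1}] ⇒ (1 − 1/12z)y_{n+1} = (1 + 11/12z)y_n
  R(z) = (1 + 11/12z)/(1 − 1/12z).

Boundary: |R(x)|=1, x<0.
x=-0.39: |R|=0.6223
R=−1: 1+11/12x = −1+1/12x ⇒ -5/6x=2 ⇒ x=2/(-5/6)=-2.4000
Confirm numerically:
  x=-2.147: |R|=0.82116 <1
  x=-1.770: |R|=0.54248 <1
  x=-1.467: |R|=0.30720 <1
  x=-2.989: |R|=1.39295 >1
  x=-2.917: |R|=1.34658 >1
  x=-2.439: |R|=1.02701 >1
Stable set (-2.4000, 0).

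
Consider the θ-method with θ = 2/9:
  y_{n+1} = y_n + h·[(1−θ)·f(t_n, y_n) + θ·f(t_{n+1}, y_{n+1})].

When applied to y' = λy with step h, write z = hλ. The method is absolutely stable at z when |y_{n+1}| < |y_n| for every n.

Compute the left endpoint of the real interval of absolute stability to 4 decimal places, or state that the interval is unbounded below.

On y'=λy, z=hλ:
  y_{n+1} = y_n + z·[7/9·y_n + 2/9·y_{n+1}] ⇒ (1 − 2/9z)y_{n+1} = (1 + 7/9z)y_n
  R(z) = (1 + 7/9z)/(1 − 2/9z).

Boundary: |R(x)|=1, x<0.
x=-1.45: |R|=0.0966
R=−1: 1+7/9x = −1+2/9x ⇒ -5/9x=2 ⇒ x=2/(-5/9)=-3.6000
Confirm numerically:
  x=-3.372: |R|=0.92759 <1
  x=-3.067: |R|=0.82391 <1
  x=-2.059: |R|=0.41264 <1
  x=-4.026: |R|=1.12491 >1
  x=-4.015: |R|=1.12184 >1
So |R|<1 on (-3.6000, 0).

z* = -3.6000.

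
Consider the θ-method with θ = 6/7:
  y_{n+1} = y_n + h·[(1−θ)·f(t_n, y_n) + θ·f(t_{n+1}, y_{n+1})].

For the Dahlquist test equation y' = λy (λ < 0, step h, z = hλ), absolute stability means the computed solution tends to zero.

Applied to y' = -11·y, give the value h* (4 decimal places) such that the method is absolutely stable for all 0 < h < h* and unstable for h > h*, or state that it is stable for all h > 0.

Set f=λy, z=hλ:
  y_{n+1} = y_n + z·[1/7·y_n + 6/7·y_{n+1}] ⇒ (1 − 6/7z)y_{n+1} = (1 + 1/7z)y_n
  ⇒ R(z) = (1 + 1/7z)/(1 − 6/7z).

Boundary: |R(x)|=1, x<0.
x=-1.49: |R|=0.3457
x=-2: |R|=0.2632
x=-10: |R|=0.0448
x=-100: |R|=0.1532
θ=6/7≥1/2 ⇒ |1+1/7x|<|1−6/7x| ∀x<0 ⇒ interval (−∞,0).

interval (−∞, 0). Any h>0 works for λ=-11.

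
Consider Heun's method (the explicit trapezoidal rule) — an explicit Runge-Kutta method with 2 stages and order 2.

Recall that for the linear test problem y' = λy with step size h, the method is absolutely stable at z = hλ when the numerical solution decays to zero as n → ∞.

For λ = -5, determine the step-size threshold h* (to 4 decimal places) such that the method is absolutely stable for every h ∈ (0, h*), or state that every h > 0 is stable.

On y'=λy, z=hλ:
  order 2, 2-stage ⇒ R(z)=1+z+z^2/2
  (e.g. R(-1.23)=0.52645, |R|=0.52645)

Need |R(x)|<1, x<0.
x=-1.23: |R|=0.5264
|R(-1.77)|=0.7964 |R(-0.99)|=0.5000 |R(-0.82)|=0.5162
Bisect:
  x_lo=-2.4939 |R|=1.6158  x_hi=-0.0634 |R|=0.9386
  mid=-1.27865 |R|=0.53882 →hi
  mid=-1.88627 |R|=0.89273 →hi
  mid=-2.19007 |R|=1.20814 →lo
  mid=-2.03817 |R|=1.03890 →lo
  mid=-1.96222 |R|=0.96293 →hi
  mid=-2.00019 |R|=1.00019 →lo
  mid=-1.98121 |R|=0.98138 →hi
  mid=-1.99070 |R|=0.99074 →hi
  ...
  [-2.00004,-1.99990] ⇒ x*=-2.0000
Interval (-2.0000, 0).

(-2.0000,0); λ=-5 ⇒ h* = 0.4000.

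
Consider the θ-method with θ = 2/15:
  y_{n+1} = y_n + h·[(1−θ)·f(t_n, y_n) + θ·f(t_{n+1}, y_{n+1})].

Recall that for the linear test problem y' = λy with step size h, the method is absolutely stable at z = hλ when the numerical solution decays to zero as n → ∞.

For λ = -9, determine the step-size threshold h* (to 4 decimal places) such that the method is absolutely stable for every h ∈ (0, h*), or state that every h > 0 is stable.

(-2.7273,0); λ=-9 ⇒ h* = (30/11)/9 = 0.3030.

On y'=λy, z=hλ:
  y_{n+1} = y_n + z·[13/15·y_n + 2/15·y_{n+1}] ⇒ (1 − 2/15z)y_{n+1} = (1 + 13/15z)y_n
  R(z) = (1 + 13/15z)/(1 − 2/15z).

Need |R(x)|<1, x<0.
x=-0.64: |R|=0.4103
R=−1: 1+13/15x = −1+2/15x ⇒ -11/15x=2 ⇒ x=2/(-11/15)=-2.7273
Confirm numerically:
  x=-1.982: |R|=0.56771 <1
  x=-1.430: |R|=0.20101 <1
  x=-1.176: |R|=0.01660 <1
  x=-2.902: |R|=1.09239 >1
  x=-2.891: |R|=1.08666 >1
  x=-2.869: |R|=1.07518 >1
So |R|<1 on (-2.7273, 0).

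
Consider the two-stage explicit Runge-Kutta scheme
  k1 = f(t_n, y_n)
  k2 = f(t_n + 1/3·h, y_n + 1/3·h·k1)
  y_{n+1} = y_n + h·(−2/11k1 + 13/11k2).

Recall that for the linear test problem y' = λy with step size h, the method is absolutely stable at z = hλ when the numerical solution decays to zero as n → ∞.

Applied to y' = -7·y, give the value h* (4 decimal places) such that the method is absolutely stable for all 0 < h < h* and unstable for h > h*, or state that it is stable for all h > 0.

Test eqn y'=λy, z=hλ:
  k1=λy_n ⇒ h·k1=z·y_n;  k2=λ(1+1/3z)y_n ⇒ h·k2=z(1+1/3z)y_n
  y_{n+1}/y_n = 1 − 2/11z + 13/11z(1+1/3z) = 1 + z + 13/33z²
  ⇒ R(z) = 1 + z + 13/33z².

Boundary: |R(x)|=1, x<0.
x=-1.74: |R|=0.4527
R=1: x+13/33x²=0 ⇒ x=−33/13=-2.5385; min R=1−1/(4·13/33)=0.3654>−1
Confirm numerically:
  x=-2.472: |R|=0.93528 <1
  x=-1.715: |R|=0.44366 <1
  x=-1.350: |R|=0.36795 <1
  x=-2.900: |R|=1.41303 >1
  x=-2.799: |R|=1.28728 >1
So |R|<1 on (-2.5385, 0).

(-2.5385,0); λ=-7 ⇒ h* = (33/13)/7 = 0.3626.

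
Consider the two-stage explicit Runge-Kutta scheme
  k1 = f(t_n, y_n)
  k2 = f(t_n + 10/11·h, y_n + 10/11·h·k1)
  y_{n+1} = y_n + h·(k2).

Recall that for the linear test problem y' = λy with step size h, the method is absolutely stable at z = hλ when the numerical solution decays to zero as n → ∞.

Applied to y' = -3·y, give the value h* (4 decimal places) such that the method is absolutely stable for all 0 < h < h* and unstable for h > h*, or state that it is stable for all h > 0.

Test eqn y'=λy, z=hλ:
  k1=λy_n ⇒ h·k1=z·y_n;  k2=λ(1+10/11z)y_n ⇒ h·k2=z(1+10/11z)y_n
  y_{n+1}/y_n = 1 + z(1+10/11z) = 1 + z + 10/11z²
  ⇒ R(z) = 1 + z + 10/11z².

Boundary: |R(x)|=1, x<0.
x=-0.47: |R|=0.7308
R=1: x+10/11x²=0 ⇒ x=−11/10=-1.1000; min R=1−1/(4·10/11)=0.7250>−1
Confirm numerically:
  x=-1.013: |R|=0.91988 <1
  x=-0.501: |R|=0.72718 <1
  x=-0.457: |R|=0.73286 <1
  x=-1.392: |R|=1.36951 >1
  x=-1.289: |R|=1.22147 >1
  x=-1.278: |R|=1.20680 >1
Interval (-1.1000, 0).

(-1.1000,0); λ=-3 ⇒ h* = (11/10)/3 = 0.3667.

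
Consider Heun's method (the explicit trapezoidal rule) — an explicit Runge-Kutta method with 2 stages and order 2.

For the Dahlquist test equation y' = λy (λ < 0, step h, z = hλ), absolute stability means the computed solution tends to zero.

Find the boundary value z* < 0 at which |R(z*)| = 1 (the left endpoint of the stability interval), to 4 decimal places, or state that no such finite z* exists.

Test eqn y'=λy, z=hλ:
  order 2, 2-stage ⇒ R(z)=1+z+z^2/2
  (e.g. R(-0.87)=0.50845, |R|=0.50845)

Need |R(x)|<1, x<0.
x=-0.87: |R|=0.5085
|R(-1.8)|=0.8200 |R(-1.73)|=0.7664 |R(-0.84)|=0.5128
Bisect:
  x_lo=-2.6147 |R|=1.8036  x_hi=-0.0885 |R|=0.9154
  mid=-1.35161 |R|=0.56182 →hi
  mid=-1.98316 |R|=0.98330 →hi
  mid=-2.29894 |R|=1.34362 →lo
  mid=-2.14105 |R|=1.15100 →lo
  mid=-2.06210 |R|=1.06403 →lo
  mid=-2.02263 |R|=1.02289 →lo
  mid=-2.00290 |R|=1.00290 →lo
  mid=-1.99303 |R|=0.99305 →hi
  mid=-1.99796 |R|=0.99796 →hi
  ...
  [-2.00012,-1.99997] ⇒ x*=-2.0000
Stable set (-2.0000, 0).

left endpoint -2.0000.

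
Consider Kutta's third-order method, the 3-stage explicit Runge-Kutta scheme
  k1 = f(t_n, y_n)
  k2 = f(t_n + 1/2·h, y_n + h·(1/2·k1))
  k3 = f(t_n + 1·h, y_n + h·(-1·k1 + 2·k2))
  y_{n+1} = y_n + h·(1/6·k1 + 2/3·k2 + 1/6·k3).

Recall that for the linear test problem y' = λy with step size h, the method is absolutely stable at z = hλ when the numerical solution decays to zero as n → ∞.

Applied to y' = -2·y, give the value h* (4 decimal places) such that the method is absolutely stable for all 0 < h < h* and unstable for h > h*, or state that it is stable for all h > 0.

With y'=λy (z=hλ):
  order 3, 3-stage ⇒ R(z)=1+z+z^2/2+z^3/6
  (e.g. R(-1.7)=-0.07383, |R|=0.07383)

Need |R(x)|<1, x<0.
x=-1.7: |R|=0.0738
|R(-2.35)|=0.7517 |R(-1.99)|=0.3234 |R(-1.09)|=0.2882
Bisect:
  x_lo=-2.9356 |R|=1.8432  x_hi=-0.3200 |R|=0.7258
  mid=-1.62780 |R|=0.02181 →hi
  mid=-2.28172 |R|=0.65847 →hi
  mid=-2.60868 |R|=1.16485 →lo
  mid=-2.44520 |R|=0.89235 →hi
  mid=-2.52694 |R|=1.02350 →lo
  mid=-2.48607 |R|=0.95668 →hi
  mid=-2.50651 |R|=0.98978 →hi
  ...
  [-2.51289,-2.51274] ⇒ x*=-2.5127
Stable set (-2.5127, 0).

(-2.5127,0); λ=-2 ⇒ h* = 1.2564.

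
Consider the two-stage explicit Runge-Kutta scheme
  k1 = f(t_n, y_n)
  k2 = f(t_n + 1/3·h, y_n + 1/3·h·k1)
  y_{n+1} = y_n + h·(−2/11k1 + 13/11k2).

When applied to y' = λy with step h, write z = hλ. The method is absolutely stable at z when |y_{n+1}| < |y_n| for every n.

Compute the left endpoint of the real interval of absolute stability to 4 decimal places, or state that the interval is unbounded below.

Set f=λy, z=hλ:
  k1=λy_n ⇒ h·k1=z·y_n;  k2=λ(1+1/3z)y_n ⇒ h·k2=z(1+1/3z)y_n
  y_{n+1}/y_n = 1 − 2/11z + 13/11z(1+1/3z) = 1 + z + 13/33z²
  Hence R(z) = 1 + z + 13/33z².

Boundary: |R(x)|=1, x<0.
x=-1.72: |R|=0.4454
R=1: x+13/33x²=0 ⇒ x=−33/13=-2.5385; min R=1−1/(4·13/33)=0.3654>−1
Confirm numerically:
  x=-2.419: |R|=0.88616 <1
  x=-2.325: |R|=0.80449 <1
  x=-1.984: |R|=0.56665 <1
  x=-1.035: |R|=0.38700 <1
  x=-2.951: |R|=1.47958 >1
  x=-2.702: |R|=1.17407 >1
So |R|<1 on (-2.5385, 0).

left endpoint -2.5385.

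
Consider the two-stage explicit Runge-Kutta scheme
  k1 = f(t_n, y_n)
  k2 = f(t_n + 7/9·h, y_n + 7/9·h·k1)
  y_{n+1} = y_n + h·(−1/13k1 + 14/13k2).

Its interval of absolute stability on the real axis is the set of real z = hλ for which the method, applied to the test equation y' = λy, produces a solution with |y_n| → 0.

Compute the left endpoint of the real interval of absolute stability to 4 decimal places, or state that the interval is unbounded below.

On y'=λy, z=hλ:
  k1=λy_n ⇒ h·k1=z·y_n;  k2=λ(1+7/9z)y_n ⇒ h·k2=z(1+7/9z)y_n
  y_{n+1}/y_n = 1 − 1/13z + 14/13z(1+7/9z) = 1 + z + 98/117z²
  R(z) = 1 + z + 98/117z².

Boundary: |R(x)|=1, x<0.
x=-1.57: |R|=1.4946
R=1: x+98/117x²=0 ⇒ x=−117/98=-1.1939; min R=1−1/(4·98/117)=0.7015>−1
Confirm numerically:
  x=-1.098: |R|=0.91182 <1
  x=-0.845: |R|=0.75307 <1
  x=-0.765: |R|=0.72519 <1
  x=-0.715: |R|=0.71321 <1
  x=-1.417: |R|=1.26482 >1
  x=-1.381: |R|=1.21645 >1
  x=-1.217: |R|=1.02357 >1
So |R|<1 on (-1.1939, 0).

left endpoint -1.1939.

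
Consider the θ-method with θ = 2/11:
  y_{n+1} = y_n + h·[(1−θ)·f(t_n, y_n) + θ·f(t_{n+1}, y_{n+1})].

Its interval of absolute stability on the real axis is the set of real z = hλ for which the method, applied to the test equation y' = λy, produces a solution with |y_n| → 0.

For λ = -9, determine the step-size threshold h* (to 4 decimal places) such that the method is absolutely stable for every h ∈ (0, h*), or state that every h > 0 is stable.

Set f=λy, z=hλ:
  y_{n+1} = y_n + z·[9/11·y_n + 2/11·y_{n+1}] ⇒ (1 − 2/11z)y_{n+1} = (1 + 9/11z)y_n
  so R(z) = (1 + 9/11z)/(1 − 2/11z).

Solve |R(x)|<1 on ℝ⁻.
x=-0.81: |R|=0.2940
R=−1: 1+9/11x = −1+2/11x ⇒ -7/11x=2 ⇒ x=2/(-7/11)=-3.1429
Confirm numerically:
  x=-2.027: |R|=0.48113 <1
  x=-1.574: |R|=0.22378 <1
  x=-1.293: |R|=0.04689 <1
  x=-3.735: |R|=1.22442 >1
  x=-3.466: |R|=1.12614 >1
Stable set (-3.1429, 0).

(-3.1429,0); λ=-9 ⇒ h* = (22/7)/9 = 0.3492.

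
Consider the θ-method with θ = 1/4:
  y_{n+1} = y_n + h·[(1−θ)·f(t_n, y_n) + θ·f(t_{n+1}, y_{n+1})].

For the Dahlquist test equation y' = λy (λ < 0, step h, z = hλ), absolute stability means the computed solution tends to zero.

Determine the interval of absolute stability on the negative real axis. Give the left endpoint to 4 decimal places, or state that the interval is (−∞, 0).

z∈(-4.0000,0).

With y'=λy (z=hλ):
  y_{n+1} = y_n + z·[3/4·y_n + 1/4·y_{n+1}] ⇒ (1 − 1/4z)y_{n+1} = (1 + 3/4z)y_n
  so R(z) = (1 + 3/4z)/(1 − 1/4z).

Solve |R(x)|<1 on ℝ⁻.
x=-1.48: |R|=0.0803
R=−1: 1+3/4x = −1+1/4x ⇒ -1/2x=2 ⇒ x=2/(-1/2)=-4.0000
Confirm numerically:
  x=-3.308: |R|=0.81062 <1
  x=-3.266: |R|=0.79796 <1
  x=-1.929: |R|=0.30140 <1
  x=-1.672: |R|=0.17913 <1
  x=-4.596: |R|=1.13867 >1
  x=-4.144: |R|=1.03536 >1
  x=-4.143: |R|=1.03512 >1
So |R|<1 on (-4.0000, 0).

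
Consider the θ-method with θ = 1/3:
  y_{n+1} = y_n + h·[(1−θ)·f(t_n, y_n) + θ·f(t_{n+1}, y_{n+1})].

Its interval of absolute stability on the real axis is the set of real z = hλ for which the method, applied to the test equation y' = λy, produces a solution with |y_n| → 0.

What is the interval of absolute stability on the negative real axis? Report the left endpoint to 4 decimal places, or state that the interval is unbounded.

With y'=λy (z=hλ):
  y_{n+1} = y_n + z·[2/3·y_n + 1/3·y_{n+1}] ⇒ (1 − 1/3z)y_{n+1} = (1 + 2/3z)y_n
  ⇒ R(z) = (1 + 2/3z)/(1 − 1/3z).

Boundary: |R(x)|=1, x<0.
x=-0.76: |R|=0.3936
R=−1: 1+2/3x = −1+1/3x ⇒ -1/3x=2 ⇒ x=2/(-1/3)=-6.0000
Confirm numerically:
  x=-5.015: |R|=0.87711 <1
  x=-4.939: |R|=0.86636 <1
  x=-4.482: |R|=0.79711 <1
  x=-4.473: |R|=0.79566 <1
  x=-6.583: |R|=1.06084 >1
  x=-6.470: |R|=1.04963 >1
  x=-6.135: |R|=1.01478 >1
Interval (-6.0000, 0).

z∈(-6.0000,0).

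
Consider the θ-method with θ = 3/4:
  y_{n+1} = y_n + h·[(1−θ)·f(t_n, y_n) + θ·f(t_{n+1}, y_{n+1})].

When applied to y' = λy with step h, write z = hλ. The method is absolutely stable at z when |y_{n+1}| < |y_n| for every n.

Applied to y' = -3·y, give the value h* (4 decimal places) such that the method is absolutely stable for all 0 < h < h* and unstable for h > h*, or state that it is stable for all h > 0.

unbounded; (−∞, 0). Any h>0 works for λ=-3.

On y'=λy, z=hλ:
  y_{n+1} = y_n + z·[1/4·y_n + 3/4·y_{n+1}] ⇒ (1 − 3/4z)y_{n+1} = (1 + 1/4z)y_n
  ⇒ R(z) = (1 + 1/4z)/(1 − 3/4z).

Solve |R(x)|<1 on ℝ⁻.
x=-0.99: |R|=0.4319
x=-2: |R|=0.2000
x=-10: |R|=0.1765
x=-100: |R|=0.3158
θ=3/4≥1/2 ⇒ |1+1/4x|<|1−3/4x| ∀x<0 ⇒ stable on all of ℝ⁻.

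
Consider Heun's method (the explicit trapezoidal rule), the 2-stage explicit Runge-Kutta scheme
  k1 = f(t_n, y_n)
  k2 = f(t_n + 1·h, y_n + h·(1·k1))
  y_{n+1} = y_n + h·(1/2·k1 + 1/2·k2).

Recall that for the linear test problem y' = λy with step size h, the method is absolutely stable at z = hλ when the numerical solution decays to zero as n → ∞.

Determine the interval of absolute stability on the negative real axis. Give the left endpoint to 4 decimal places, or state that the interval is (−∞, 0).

z∈(-2.0000,0).

Set f=λy, z=hλ:
  order 2, 2-stage ⇒ R(z)=1+z+z^2/2
  (e.g. R(-1.12)=0.50720, |R|=0.50720)

Need |R(x)|<1, x<0.
x=-1.12: |R|=0.5072
|R(-1.75)|=0.7812 |R(-1.68)|=0.7312 |R(-1.57)|=0.6624
Bisect:
  x_lo=-2.4629 |R|=1.5700  x_hi=-0.2851 |R|=0.7555
  mid=-1.37400 |R|=0.56994 →hi
  mid=-1.91843 |R|=0.92175 →hi
  mid=-2.19064 |R|=1.20881 →lo
  mid=-2.05453 |R|=1.05602 →lo
  mid=-1.98648 |R|=0.98657 →hi
  mid=-2.02051 |R|=1.02072 →lo
  mid=-2.00349 |R|=1.00350 →lo
  mid=-1.99499 |R|=0.99500 →hi
  ...
  [-2.00004,-1.99990] ⇒ x*=-2.0000
Interval (-2.0000, 0).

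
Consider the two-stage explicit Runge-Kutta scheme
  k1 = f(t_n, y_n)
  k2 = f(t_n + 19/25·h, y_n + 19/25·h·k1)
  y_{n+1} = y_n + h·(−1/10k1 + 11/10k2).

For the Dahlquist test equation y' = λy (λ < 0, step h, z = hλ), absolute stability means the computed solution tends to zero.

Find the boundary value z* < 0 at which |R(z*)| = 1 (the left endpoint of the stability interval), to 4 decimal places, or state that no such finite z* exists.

left endpoint -1.1962.

Set f=λy, z=hλ:
  k1=λy_n ⇒ h·k1=z·y_n;  k2=λ(1+19/25z)y_n ⇒ h·k2=z(1+19/25z)y_n
  y_{n+1}/y_n = 1 − 1/10z + 11/10z(1+19/25z) = 1 + z + 209/250z²
  Hence R(z) = 1 + z + 209/250z².

Find x<0 with |R(x)|<1.
x=-0.5: |R|=0.7090
R=1: x+209/250x²=0 ⇒ x=−250/209=-1.1962; min R=1−1/(4·209/250)=0.7010>−1
Confirm numerically:
  x=-1.094: |R|=0.90655 <1
  x=-1.092: |R|=0.90490 <1
  x=-0.765: |R|=0.72425 <1
  x=-0.717: |R|=0.71278 <1
  x=-1.503: |R|=1.38553 >1
  x=-1.408: |R|=1.24934 >1
  x=-1.315: |R|=1.13063 >1
Interval (-1.1962, 0).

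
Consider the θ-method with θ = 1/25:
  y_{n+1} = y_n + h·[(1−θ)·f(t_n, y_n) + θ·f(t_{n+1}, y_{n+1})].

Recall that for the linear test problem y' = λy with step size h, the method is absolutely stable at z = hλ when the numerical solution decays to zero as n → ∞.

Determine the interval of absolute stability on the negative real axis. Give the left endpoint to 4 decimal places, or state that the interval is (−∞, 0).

With y'=λy (z=hλ):
  y_{n+1} = y_n + z·[24/25·y_n + 1/25·y_{n+1}] ⇒ (1 − 1/25z)y_{n+1} = (1 + 24/25z)y_n
  R(z) = (1 + 24/25z)/(1 − 1/25z).

Find x<0 with |R(x)|<1.
x=-1.71: |R|=0.6005
R=−1: 1+24/25x = −1+1/25x ⇒ -23/25x=2 ⇒ x=2/(-23/25)=-2.1739
Confirm numerically:
  x=-1.782: |R|=0.66343 <1
  x=-0.991: |R|=0.04679 <1
  x=-0.983: |R|=0.05419 <1
  x=-2.465: |R|=1.24376 >1
  x=-2.348: |R|=1.14641 >1
Interval (-2.1739, 0).

z∈(-2.1739,0).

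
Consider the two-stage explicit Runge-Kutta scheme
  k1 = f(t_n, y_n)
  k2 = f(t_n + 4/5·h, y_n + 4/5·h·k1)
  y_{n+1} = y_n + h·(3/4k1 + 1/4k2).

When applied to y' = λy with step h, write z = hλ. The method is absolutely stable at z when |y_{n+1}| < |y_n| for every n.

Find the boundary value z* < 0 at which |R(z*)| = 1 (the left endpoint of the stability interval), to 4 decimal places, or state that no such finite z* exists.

left endpoint -5.0000.

With y'=λy (z=hλ):
  k1=λy_n ⇒ h·k1=z·y_n;  k2=λ(1+4/5z)y_n ⇒ h·k2=z(1+4/5z)y_n
  y_{n+1}/y_n = 1 + 3/4z + 1/4z(1+4/5z) = 1 + z + 1/5z²
  so R(z) = 1 + z + 1/5z².

Need |R(x)|<1, x<0.
x=-1.04: |R|=0.1763
R=1: x+1/5x²=0 ⇒ x=−5=-5.0000; min R=1−1/(4·1/5)=-0.2500>−1
Confirm numerically:
  x=-3.983: |R|=0.18986 <1
  x=-3.628: |R|=0.00448 <1
  x=-2.474: |R|=0.24986 <1
  x=-2.274: |R|=0.23978 <1
  x=-5.489: |R|=1.53682 >1
  x=-5.141: |R|=1.14498 >1
So |R|<1 on (-5.0000, 0).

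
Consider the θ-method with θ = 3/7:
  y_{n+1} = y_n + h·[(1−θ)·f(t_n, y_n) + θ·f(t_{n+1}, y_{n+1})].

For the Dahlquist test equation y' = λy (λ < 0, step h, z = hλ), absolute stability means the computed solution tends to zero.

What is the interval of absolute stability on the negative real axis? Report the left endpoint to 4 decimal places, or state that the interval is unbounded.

Set f=λy, z=hλ:
  y_{n+1} = y_n + z·[4/7·y_n + 3/7·y_{n+1}] ⇒ (1 − 3/7z)y_{n+1} = (1 + 4/7z)y_n
  Hence R(z) = (1 + 4/7z)/(1 − 3/7z).

Need |R(x)|<1, x<0.
x=-1.68: |R|=0.0233
R=−1: 1+4/7x = −1+3/7x ⇒ -1/7x=2 ⇒ x=2/(-1/7)=-14.0000
Confirm numerically:
  x=-13.450: |R|=0.98838 <1
  x=-12.046: |R|=0.95470 <1
  x=-11.699: |R|=0.94534 <1
  x=-5.817: |R|=0.66533 <1
  x=-14.396: |R|=1.00789 >1
  x=-14.243: |R|=1.00489 >1
Stable set (-14.0000, 0).

z∈(-14.0000,0).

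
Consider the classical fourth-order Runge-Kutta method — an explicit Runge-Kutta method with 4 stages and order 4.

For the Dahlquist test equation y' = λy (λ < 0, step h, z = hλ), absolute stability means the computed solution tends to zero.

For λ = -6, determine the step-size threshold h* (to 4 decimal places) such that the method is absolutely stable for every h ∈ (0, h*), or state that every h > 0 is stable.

With y'=λy (z=hλ):
  order 4, 4-stage ⇒ R(z)=1+z+z^2/2+z^3/6+z^4/24
  (e.g. R(-1.69)=0.27347, |R|=0.27347)

Solve |R(x)|<1 on ℝ⁻.
x=-1.69: |R|=0.2735
|R(-3.15)|=1.7043 |R(-1.73)|=0.2767 |R(-0.74)|=0.4788
Bisect:
  x_lo=-3.6127 |R|=3.1523  x_hi=-0.2666 |R|=0.7660
  mid=-1.93966 |R|=0.31500 →hi
  mid=-2.77619 |R|=0.98637 →hi
  mid=-3.19446 |R|=1.81370 →lo
  mid=-2.98533 |R|=1.34592 →lo
  mid=-2.88076 |R|=1.15374 →lo
  mid=-2.82848 |R|=1.06708 →lo
  mid=-2.80233 |R|=1.02600 →lo
  mid=-2.78926 |R|=1.00600 →lo
  mid=-2.78273 |R|=0.99614 →hi
  ...
  [-2.78538,-2.78518] ⇒ x*=-2.7853
Stable set (-2.7853, 0).

(-2.7853,0); λ=-6 ⇒ h* = 0.4642.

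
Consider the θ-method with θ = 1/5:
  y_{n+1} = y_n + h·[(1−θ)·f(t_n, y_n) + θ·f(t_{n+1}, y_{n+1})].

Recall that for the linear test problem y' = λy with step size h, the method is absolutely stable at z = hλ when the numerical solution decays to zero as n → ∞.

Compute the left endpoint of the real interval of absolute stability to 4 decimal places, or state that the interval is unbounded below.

left endpoint -3.3333.

Set f=λy, z=hλ:
  y_{n+1} = y_n + z·[4/5·y_n + 1/5·y_{n+1}] ⇒ (1 − 1/5z)y_{n+1} = (1 + 4/5z)y_n
  Hence R(z) = (1 + 4/5z)/(1 − 1/5z).

Need |R(x)|<1, x<0.
x=-1.54: |R|=0.1774
R=−1: 1+4/5x = −1+1/5x ⇒ -3/5x=2 ⇒ x=2/(-3/5)=-3.3333
Confirm numerically:
  x=-2.499: |R|=0.66622 <1
  x=-2.125: |R|=0.49123 <1
  x=-1.968: |R|=0.41217 <1
  x=-3.931: |R|=1.20076 >1
  x=-3.877: |R|=1.18373 >1
  x=-3.487: |R|=1.05432 >1
Stable set (-3.3333, 0).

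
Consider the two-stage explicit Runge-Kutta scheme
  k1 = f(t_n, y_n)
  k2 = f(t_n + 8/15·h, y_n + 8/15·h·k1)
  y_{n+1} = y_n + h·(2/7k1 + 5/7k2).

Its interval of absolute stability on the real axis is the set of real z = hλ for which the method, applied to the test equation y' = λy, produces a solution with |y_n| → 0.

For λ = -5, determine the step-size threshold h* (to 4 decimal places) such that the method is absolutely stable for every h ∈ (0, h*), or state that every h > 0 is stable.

(-2.6250,0); λ=-5 ⇒ h* = (21/8)/5 = 0.5250.

On y'=λy, z=hλ:
  k1=λy_n ⇒ h·k1=z·y_n;  k2=λ(1+8/15z)y_n ⇒ h·k2=z(1+8/15z)y_n
  y_{n+1}/y_n = 1 + 2/7z + 5/7z(1+8/15z) = 1 + z + 8/21z²
  ⇒ R(z) = 1 + z + 8/21z².

Solve |R(x)|<1 on ℝ⁻.
x=-1.43: |R|=0.3490
R=1: x+8/21x²=0 ⇒ x=−21/8=-2.6250; min R=1−1/(4·8/21)=0.3438>−1
Confirm numerically:
  x=-2.505: |R|=0.88549 <1
  x=-1.604: |R|=0.37612 <1
  x=-1.211: |R|=0.34767 <1
  x=-1.058: |R|=0.36842 <1
  x=-3.108: |R|=1.57187 >1
  x=-3.097: |R|=1.55687 >1
  x=-3.038: |R|=1.47798 >1
So |R|<1 on (-2.6250, 0).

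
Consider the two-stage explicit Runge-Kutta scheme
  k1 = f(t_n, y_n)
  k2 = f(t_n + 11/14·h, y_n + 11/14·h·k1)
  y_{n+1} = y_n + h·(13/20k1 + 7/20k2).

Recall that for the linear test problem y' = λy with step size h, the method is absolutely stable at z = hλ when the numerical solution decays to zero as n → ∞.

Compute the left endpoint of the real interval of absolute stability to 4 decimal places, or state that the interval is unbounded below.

left endpoint -3.6364.

Test eqn y'=λy, z=hλ:
  k1=λy_n ⇒ h·k1=z·y_n;  k2=λ(1+11/14z)y_n ⇒ h·k2=z(1+11/14z)y_n
  y_{n+1}/y_n = 1 + 13/20z + 7/20z(1+11/14z) = 1 + z + 11/40z²
  R(z) = 1 + z + 11/40z².

Boundary: |R(x)|=1, x<0.
x=-0.37: |R|=0.6676
R=1: x+11/40x²=0 ⇒ x=−40/11=-3.6364; min R=1−1/(4·11/40)=0.0909>−1
Confirm numerically:
  x=-2.649: |R|=0.28073 <1
  x=-2.437: |R|=0.19622 <1
  x=-2.060: |R|=0.10699 <1
  x=-2.019: |R|=0.10200 <1
  x=-3.790: |R|=1.16013 >1
  x=-3.695: |R|=1.05958 >1
Interval (-3.6364, 0).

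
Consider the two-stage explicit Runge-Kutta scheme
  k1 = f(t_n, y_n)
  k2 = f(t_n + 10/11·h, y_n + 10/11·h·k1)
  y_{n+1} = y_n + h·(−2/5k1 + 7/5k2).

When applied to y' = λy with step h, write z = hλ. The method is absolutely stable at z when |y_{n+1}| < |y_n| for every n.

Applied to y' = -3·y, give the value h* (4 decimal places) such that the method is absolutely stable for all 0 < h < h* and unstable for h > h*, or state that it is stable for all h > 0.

(-0.7857,0); λ=-3 ⇒ h* = (11/14)/3 = 0.2619.

Test eqn y'=λy, z=hλ:
  k1=λy_n ⇒ h·k1=z·y_n;  k2=λ(1+10/11z)y_n ⇒ h·k2=z(1+10/11z)y_n
  y_{n+1}/y_n = 1 − 2/5z + 7/5z(1+10/11z) = 1 + z + 14/11z²
  ⇒ R(z) = 1 + z + 14/11z².

Boundary: |R(x)|=1, x<0.
x=-1.49: |R|=2.3356
R=1: x+14/11x²=0 ⇒ x=−11/14=-0.7857; min R=1−1/(4·14/11)=0.8036>−1
Confirm numerically:
  x=-0.715: |R|=0.93565 <1
  x=-0.583: |R|=0.84959 <1
  x=-0.363: |R|=0.80471 <1
  x=-1.081: |R|=1.40626 >1
  x=-1.022: |R|=1.30734 >1
Stable set (-0.7857, 0).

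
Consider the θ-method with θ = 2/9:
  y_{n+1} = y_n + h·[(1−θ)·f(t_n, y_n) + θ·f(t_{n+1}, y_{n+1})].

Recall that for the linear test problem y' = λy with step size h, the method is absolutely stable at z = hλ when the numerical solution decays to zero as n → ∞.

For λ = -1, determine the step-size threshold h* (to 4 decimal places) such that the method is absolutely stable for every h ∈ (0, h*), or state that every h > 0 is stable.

With y'=λy (z=hλ):
  y_{n+1} = y_n + z·[7/9·y_n + 2/9·y_{n+1}] ⇒ (1 − 2/9z)y_{n+1} = (1 + 7/9z)y_n
  ⇒ R(z) = (1 + 7/9z)/(1 − 2/9z).

Boundary: |R(x)|=1, x<0.
x=-1.64: |R|=0.2020
R=−1: 1+7/9x = −1+2/9x ⇒ -5/9x=2 ⇒ x=2/(-5/9)=-3.6000
Confirm numerically:
  x=-3.359: |R|=0.92334 <1
  x=-3.100: |R|=0.83553 <1
  x=-2.564: |R|=0.63335 <1
  x=-2.354: |R|=0.54552 <1
  x=-4.013: |R|=1.12129 >1
  x=-3.630: |R|=1.00923 >1
So |R|<1 on (-3.6000, 0).

(-3.6000,0); λ=-1 ⇒ h* = (18/5)/1 = 3.6000.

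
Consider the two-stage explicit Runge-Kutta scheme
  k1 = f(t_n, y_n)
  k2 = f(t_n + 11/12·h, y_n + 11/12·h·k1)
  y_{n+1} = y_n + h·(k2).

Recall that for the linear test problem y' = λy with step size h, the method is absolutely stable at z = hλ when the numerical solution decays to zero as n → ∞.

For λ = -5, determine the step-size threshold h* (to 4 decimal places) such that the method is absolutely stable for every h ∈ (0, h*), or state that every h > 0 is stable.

Test eqn y'=λy, z=hλ:
  k1=λy_n ⇒ h·k1=z·y_n;  k2=λ(1+11/12z)y_n ⇒ h·k2=z(1+11/12z)y_n
  y_{n+1}/y_n = 1 + z(1+11/12z) = 1 + z + 11/12z²
  ⇒ R(z) = 1 + z + 11/12z².

Find x<0 with |R(x)|<1.
x=-1.13: |R|=1.0405
R=1: x+11/12x²=0 ⇒ x=−12/11=-1.0909; min R=1−1/(4·11/12)=0.7273>−1
Confirm numerically:
  x=-0.984: |R|=0.90357 <1
  x=-0.873: |R|=0.82562 <1
  x=-0.666: |R|=0.74059 <1
  x=-1.314: |R|=1.26871 >1
  x=-1.117: |R|=1.02671 >1
Interval (-1.0909, 0).

(-1.0909,0); λ=-5 ⇒ h* = (12/11)/5 = 0.2182.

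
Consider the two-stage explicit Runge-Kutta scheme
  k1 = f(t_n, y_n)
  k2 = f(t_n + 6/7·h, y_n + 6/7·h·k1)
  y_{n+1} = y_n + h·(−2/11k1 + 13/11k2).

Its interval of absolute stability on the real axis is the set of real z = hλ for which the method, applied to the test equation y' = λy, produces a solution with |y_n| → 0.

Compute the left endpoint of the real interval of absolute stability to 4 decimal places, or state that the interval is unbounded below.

z* = -0.9872.

On y'=λy, z=hλ:
  k1=λy_n ⇒ h·k1=z·y_n;  k2=λ(1+6/7z)y_n ⇒ h·k2=z(1+6/7z)y_n
  y_{n+1}/y_n = 1 − 2/11z + 13/11z(1+6/7z) = 1 + z + 78/77z²
  R(z) = 1 + z + 78/77z².

Boundary: |R(x)|=1, x<0.
x=-1.33: |R|=1.4619
R=1: x+78/77x²=0 ⇒ x=−77/78=-0.9872; min R=1−1/(4·78/77)=0.7532>−1
Confirm numerically:
  x=-0.943: |R|=0.95780 <1
  x=-0.768: |R|=0.82948 <1
  x=-0.646: |R|=0.77674 <1
  x=-0.460: |R|=0.75435 <1
  x=-1.533: |R|=1.84761 >1
  x=-1.320: |R|=1.44503 >1
  x=-1.252: |R|=1.33586 >1
Interval (-0.9872, 0).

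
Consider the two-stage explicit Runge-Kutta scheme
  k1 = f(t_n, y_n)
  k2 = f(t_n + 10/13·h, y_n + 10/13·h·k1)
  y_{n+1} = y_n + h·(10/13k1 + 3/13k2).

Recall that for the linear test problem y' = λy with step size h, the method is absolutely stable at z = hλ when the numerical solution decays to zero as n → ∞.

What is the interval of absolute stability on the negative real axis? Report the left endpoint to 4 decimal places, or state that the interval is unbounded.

With y'=λy (z=hλ):
  k1=λy_n ⇒ h·k1=z·y_n;  k2=λ(1+10/13z)y_n ⇒ h·k2=z(1+10/13z)y_n
  y_{n+1}/y_n = 1 + 10/13z + 3/13z(1+10/13z) = 1 + z + 30/169z²
  ⇒ R(z) = 1 + z + 30/169z².

Find x<0 with |R(x)|<1.
x=-0.9: |R|=0.2438
R=1: x+30/169x²=0 ⇒ x=−169/30=-5.6333; min R=1−1/(4·30/169)=-0.4083>−1
Confirm numerically:
  x=-4.032: |R|=0.14614 <1
  x=-2.922: |R|=0.40636 <1
  x=-2.531: |R|=0.39385 <1
  x=-5.978: |R|=1.36575 >1
  x=-5.873: |R|=1.24986 >1
So |R|<1 on (-5.6333, 0).

(-5.6333, 0).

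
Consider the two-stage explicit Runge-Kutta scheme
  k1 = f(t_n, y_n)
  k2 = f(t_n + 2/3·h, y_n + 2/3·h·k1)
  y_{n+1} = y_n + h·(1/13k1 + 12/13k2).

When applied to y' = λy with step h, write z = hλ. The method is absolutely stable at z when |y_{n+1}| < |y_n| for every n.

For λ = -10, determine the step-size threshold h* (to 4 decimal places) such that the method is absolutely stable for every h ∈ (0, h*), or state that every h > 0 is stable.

On y'=λy, z=hλ:
  k1=λy_n ⇒ h·k1=z·y_n;  k2=λ(1+2/3z)y_n ⇒ h·k2=z(1+2/3z)y_n
  y_{n+1}/y_n = 1 + 1/13z + 12/13z(1+2/3z) = 1 + z + 8/13z²
  R(z) = 1 + z + 8/13z².

Find x<0 with |R(x)|<1.
x=-1.17: |R|=0.6724
R=1: x+8/13x²=0 ⇒ x=−13/8=-1.6250; min R=1−1/(4·8/13)=0.5938>−1
Confirm numerically:
  x=-1.289: |R|=0.73347 <1
  x=-1.065: |R|=0.63298 <1
  x=-0.802: |R|=0.59382 <1
  x=-2.109: |R|=1.62816 >1
  x=-1.669: |R|=1.04519 >1
So |R|<1 on (-1.6250, 0).

(-1.6250,0); λ=-10 ⇒ h* = (13/8)/10 = 0.1625.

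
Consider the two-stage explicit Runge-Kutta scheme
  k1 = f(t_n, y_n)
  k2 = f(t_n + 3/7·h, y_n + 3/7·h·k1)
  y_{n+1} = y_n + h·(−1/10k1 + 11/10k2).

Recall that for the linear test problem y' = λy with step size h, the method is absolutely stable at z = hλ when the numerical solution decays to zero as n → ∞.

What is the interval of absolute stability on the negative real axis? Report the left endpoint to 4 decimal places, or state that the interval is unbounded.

(-2.1212, 0).

Test eqn y'=λy, z=hλ:
  k1=λy_n ⇒ h·k1=z·y_n;  k2=λ(1+3/7z)y_n ⇒ h·k2=z(1+3/7z)y_n
  y_{n+1}/y_n = 1 − 1/10z + 11/10z(1+3/7z) = 1 + z + 33/70z²
  Hence R(z) = 1 + z + 33/70z².

Find x<0 with |R(x)|<1.
x=-1.35: |R|=0.5092
R=1: x+33/70x²=0 ⇒ x=−70/33=-2.1212; min R=1−1/(4·33/70)=0.4697>−1
Confirm numerically:
  x=-1.918: |R|=0.81626 <1
  x=-1.447: |R|=0.54008 <1
  x=-1.138: |R|=0.47252 <1
  x=-1.032: |R|=0.47008 <1
  x=-2.406: |R|=1.32302 >1
  x=-2.367: |R|=1.27427 >1
So |R|<1 on (-2.1212, 0).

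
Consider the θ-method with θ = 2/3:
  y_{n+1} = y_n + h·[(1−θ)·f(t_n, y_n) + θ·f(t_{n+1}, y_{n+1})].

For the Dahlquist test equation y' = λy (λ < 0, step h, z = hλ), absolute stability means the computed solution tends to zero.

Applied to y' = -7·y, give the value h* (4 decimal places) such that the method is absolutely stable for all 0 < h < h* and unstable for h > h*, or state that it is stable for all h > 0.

interval (−∞, 0). Any h>0 works for λ=-7.

On y'=λy, z=hλ:
  y_{n+1} = y_n + z·[1/3·y_n + 2/3·y_{n+1}] ⇒ (1 − 2/3z)y_{n+1} = (1 + 1/3z)y_n
  R(z) = (1 + 1/3z)/(1 − 2/3z).

Find x<0 with |R(x)|<1.
x=-1.04: |R|=0.3858
x=-2: |R|=0.1429
x=-10: |R|=0.3043
x=-100: |R|=0.4778
θ=2/3≥1/2 ⇒ |1+1/3x|<|1−2/3x| ∀x<0 ⇒ unbounded interval.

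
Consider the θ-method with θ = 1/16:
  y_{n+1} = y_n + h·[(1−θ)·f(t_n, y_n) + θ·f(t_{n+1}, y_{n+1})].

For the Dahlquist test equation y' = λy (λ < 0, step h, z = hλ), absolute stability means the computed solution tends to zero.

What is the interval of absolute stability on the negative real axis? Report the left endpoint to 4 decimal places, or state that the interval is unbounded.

(-2.2857, 0).

On y'=λy, z=hλ:
  y_{n+1} = y_n + z·[15/16·y_n + 1/16·y_{n+1}] ⇒ (1 − 1/16z)y_{n+1} = (1 + 15/16z)y_n
  so R(z) = (1 + 15/16z)/(1 − 1/16z).

Boundary: |R(x)|=1, x<0.
x=-0.93: |R|=0.1211
R=−1: 1+15/16x = −1+1/16x ⇒ -7/8x=2 ⇒ x=2/(-7/8)=-2.2857
Confirm numerically:
  x=-2.221: |R|=0.95028 <1
  x=-2.219: |R|=0.94873 <1
  x=-1.105: |R|=0.03362 <1
  x=-2.821: |R|=1.39817 >1
  x=-2.670: |R|=1.28816 >1
  x=-2.380: |R|=1.07182 >1
Stable set (-2.2857, 0).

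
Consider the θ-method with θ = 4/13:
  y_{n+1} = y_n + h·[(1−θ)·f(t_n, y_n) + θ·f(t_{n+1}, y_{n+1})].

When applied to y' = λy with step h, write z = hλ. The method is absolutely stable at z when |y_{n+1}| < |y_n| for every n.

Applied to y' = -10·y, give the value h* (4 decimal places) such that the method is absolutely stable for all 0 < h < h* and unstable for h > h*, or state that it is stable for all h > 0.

On y'=λy, z=hλ:
  y_{n+1} = y_n + z·[9/13·y_n + 4/13·y_{n+1}] ⇒ (1 − 4/13z)y_{n+1} = (1 + 9/13z)y_n
  ⇒ R(z) = (1 + 9/13z)/(1 − 4/13z).

Need |R(x)|<1, x<0.
x=-0.62: |R|=0.4793
R=−1: 1+9/13x = −1+4/13x ⇒ -5/13x=2 ⇒ x=2/(-5/13)=-5.2000
Confirm numerically:
  x=-4.757: |R|=0.93084 <1
  x=-3.362: |R|=0.65253 <1
  x=-3.010: |R|=0.56270 <1
  x=-2.781: |R|=0.49863 <1
  x=-5.701: |R|=1.06996 >1
  x=-5.494: |R|=1.04203 >1
  x=-5.432: |R|=1.03340 >1
So |R|<1 on (-5.2000, 0).

(-5.2000,0); λ=-10 ⇒ h* = (26/5)/10 = 0.5200.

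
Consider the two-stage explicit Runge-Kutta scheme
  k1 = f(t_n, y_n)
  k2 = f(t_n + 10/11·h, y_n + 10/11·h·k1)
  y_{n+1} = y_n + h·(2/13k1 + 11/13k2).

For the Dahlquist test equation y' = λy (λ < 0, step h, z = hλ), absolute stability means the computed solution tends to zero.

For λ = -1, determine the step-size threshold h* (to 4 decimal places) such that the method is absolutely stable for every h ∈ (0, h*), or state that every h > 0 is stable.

Set f=λy, z=hλ:
  k1=λy_n ⇒ h·k1=z·y_n;  k2=λ(1+10/11z)y_n ⇒ h·k2=z(1+10/11z)y_n
  y_{n+1}/y_n = 1 + 2/13z + 11/13z(1+10/11z) = 1 + z + 10/13z²
  Hence R(z) = 1 + z + 10/13z².

Solve |R(x)|<1 on ℝ⁻.
x=-1.03: |R|=0.7861
R=1: x+10/13x²=0 ⇒ x=−13/10=-1.3000; min R=1−1/(4·10/13)=0.6750>−1
Confirm numerically:
  x=-1.126: |R|=0.84929 <1
  x=-1.063: |R|=0.80621 <1
  x=-1.018: |R|=0.77917 <1
  x=-0.833: |R|=0.70076 <1
  x=-1.868: |R|=1.81617 >1
  x=-1.792: |R|=1.67820 >1
Stable set (-1.3000, 0).

(-1.3000,0); λ=-1 ⇒ h* = (13/10)/1 = 1.3000.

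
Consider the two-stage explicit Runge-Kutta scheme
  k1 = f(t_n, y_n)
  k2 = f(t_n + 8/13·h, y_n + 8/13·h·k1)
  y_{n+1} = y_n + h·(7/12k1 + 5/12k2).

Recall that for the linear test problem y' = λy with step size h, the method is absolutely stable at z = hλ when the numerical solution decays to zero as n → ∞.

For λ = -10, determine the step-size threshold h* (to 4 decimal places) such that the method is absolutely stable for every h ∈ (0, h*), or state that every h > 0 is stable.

(-3.9000,0); λ=-10 ⇒ h* = (39/10)/10 = 0.3900.

On y'=λy, z=hλ:
  k1=λy_n ⇒ h·k1=z·y_n;  k2=λ(1+8/13z)y_n ⇒ h·k2=z(1+8/13z)y_n
  y_{n+1}/y_n = 1 + 7/12z + 5/12z(1+8/13z) = 1 + z + 10/39z²
  Hence R(z) = 1 + z + 10/39z².

Find x<0 with |R(x)|<1.
x=-0.81: |R|=0.3582
R=1: x+10/39x²=0 ⇒ x=−39/10=-3.9000; min R=1−1/(4·10/39)=0.0250>−1
Confirm numerically:
  x=-3.554: |R|=0.68470 <1
  x=-2.167: |R|=0.03707 <1
  x=-1.706: |R|=0.04027 <1
  x=-1.586: |R|=0.05897 <1
  x=-4.381: |R|=1.54032 >1
  x=-4.363: |R|=1.51797 >1
  x=-4.212: |R|=1.33696 >1
So |R|<1 on (-3.9000, 0).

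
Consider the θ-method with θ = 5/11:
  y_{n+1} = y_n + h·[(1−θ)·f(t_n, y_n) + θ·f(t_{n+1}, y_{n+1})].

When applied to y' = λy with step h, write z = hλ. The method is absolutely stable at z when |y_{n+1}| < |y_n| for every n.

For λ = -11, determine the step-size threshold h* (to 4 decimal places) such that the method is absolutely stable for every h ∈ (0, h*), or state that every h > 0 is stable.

Test eqn y'=λy, z=hλ:
  y_{n+1} = y_n + z·[6/11·y_n + 5/11·y_{n+1}] ⇒ (1 − 5/11z)y_{n+1} = (1 + 6/11z)y_n
  Hence R(z) = (1 + 6/11z)/(1 − 5/11z).

Boundary: |R(x)|=1, x<0.
x=-0.8: |R|=0.4133
R=−1: 1+6/11x = −1+5/11x ⇒ -1/11x=2 ⇒ x=2/(-1/11)=-22.0000
Confirm numerically:
  x=-18.363: |R|=0.96463 <1
  x=-15.432: |R|=0.92550 <1
  x=-13.468: |R|=0.89109 <1
  x=-22.472: |R|=1.00383 >1
  x=-22.417: |R|=1.00339 >1
Stable set (-22.0000, 0).

(-22.0000,0); λ=-11 ⇒ h* = (22)/11 = 2.0000.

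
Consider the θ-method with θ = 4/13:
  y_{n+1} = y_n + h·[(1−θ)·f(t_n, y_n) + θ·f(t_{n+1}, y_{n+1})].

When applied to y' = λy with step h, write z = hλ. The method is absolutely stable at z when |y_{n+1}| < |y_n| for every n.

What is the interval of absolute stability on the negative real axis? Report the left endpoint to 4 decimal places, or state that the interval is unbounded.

(-5.2000, 0).

On y'=λy, z=hλ:
  y_{n+1} = y_n + z·[9/13·y_n + 4/13·y_{n+1}] ⇒ (1 − 4/13z)y_{n+1} = (1 + 9/13z)y_n
  R(z) = (1 + 9/13z)/(1 − 4/13z).

Boundary: |R(x)|=1, x<0.
x=-0.83: |R|=0.3388
R=−1: 1+9/13x = −1+4/13x ⇒ -5/13x=2 ⇒ x=2/(-5/13)=-5.2000
Confirm numerically:
  x=-4.969: |R|=0.96487 <1
  x=-4.272: |R|=0.84579 <1
  x=-3.821: |R|=0.75622 <1
  x=-2.995: |R|=0.55865 <1
  x=-5.706: |R|=1.07062 >1
  x=-5.484: |R|=1.04065 >1
  x=-5.381: |R|=1.02621 >1
Stable set (-5.2000, 0).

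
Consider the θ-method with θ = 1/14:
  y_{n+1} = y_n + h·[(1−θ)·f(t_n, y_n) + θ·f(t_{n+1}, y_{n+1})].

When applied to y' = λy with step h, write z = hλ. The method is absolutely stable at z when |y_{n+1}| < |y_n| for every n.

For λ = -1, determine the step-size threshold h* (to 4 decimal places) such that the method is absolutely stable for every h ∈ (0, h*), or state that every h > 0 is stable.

On y'=λy, z=hλ:
  y_{n+1} = y_n + z·[13/14·y_n + 1/14·y_{n+1}] ⇒ (1 − 1/14z)y_{n+1} = (1 + 13/14z)y_n
  ⇒ R(z) = (1 + 13/14z)/(1 − 1/14z).

Boundary: |R(x)|=1, x<0.
x=-0.96: |R|=0.1016
R=−1: 1+13/14x = −1+1/14x ⇒ -6/7x=2 ⇒ x=2/(-6/7)=-2.3333
Confirm numerically:
  x=-1.884: |R|=0.66054 <1
  x=-1.653: |R|=0.47844 <1
  x=-1.591: |R|=0.42864 <1
  x=-1.055: |R|=0.01893 <1
  x=-2.769: |R|=1.31177 >1
  x=-2.490: |R|=1.11401 >1
  x=-2.458: |R|=1.09090 >1
Interval (-2.3333, 0).

(-2.3333,0); λ=-1 ⇒ h* = (7/3)/1 = 2.3333.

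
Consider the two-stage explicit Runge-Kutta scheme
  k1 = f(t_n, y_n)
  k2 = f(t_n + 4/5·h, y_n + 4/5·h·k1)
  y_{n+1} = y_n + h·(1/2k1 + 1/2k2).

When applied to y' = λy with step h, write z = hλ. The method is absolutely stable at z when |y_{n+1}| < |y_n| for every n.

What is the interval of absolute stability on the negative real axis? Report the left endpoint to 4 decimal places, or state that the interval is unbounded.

Test eqn y'=λy, z=hλ:
  k1=λy_n ⇒ h·k1=z·y_n;  k2=λ(1+4/5z)y_n ⇒ h·k2=z(1+4/5z)y_n
  y_{n+1}/y_n = 1 + 1/2z + 1/2z(1+4/5z) = 1 + z + 2/5z²
  Hence R(z) = 1 + z + 2/5z².

Find x<0 with |R(x)|<1.
x=-1.29: |R|=0.3756
R=1: x+2/5x²=0 ⇒ x=−5/2=-2.5000; min R=1−1/(4·2/5)=0.3750>−1
Confirm numerically:
  x=-2.103: |R|=0.66604 <1
  x=-2.102: |R|=0.66536 <1
  x=-1.573: |R|=0.41673 <1
  x=-1.006: |R|=0.39881 <1
  x=-2.800: |R|=1.33600 >1
  x=-2.781: |R|=1.31258 >1
  x=-2.632: |R|=1.13897 >1
Stable set (-2.5000, 0).

z∈(-2.5000,0).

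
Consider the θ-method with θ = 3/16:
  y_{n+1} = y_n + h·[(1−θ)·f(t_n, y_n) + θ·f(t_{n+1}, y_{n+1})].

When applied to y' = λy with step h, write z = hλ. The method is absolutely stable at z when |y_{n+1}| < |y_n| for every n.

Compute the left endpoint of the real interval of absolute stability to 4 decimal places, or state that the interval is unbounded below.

Test eqn y'=λy, z=hλ:
  y_{n+1} = y_n + z·[13/16·y_n + 3/16·y_{n+1}] ⇒ (1 − 3/16z)y_{n+1} = (1 + 13/16z)y_n
  R(z) = (1 + 13/16z)/(1 − 3/16z).

Need |R(x)|<1, x<0.
x=-0.38: |R|=0.6453
R=−1: 1+13/16x = −1+3/16x ⇒ -5/8x=2 ⇒ x=2/(-5/8)=-3.2000
Confirm numerically:
  x=-3.008: |R|=0.92327 <1
  x=-2.589: |R|=0.74292 <1
  x=-1.703: |R|=0.29082 <1
  x=-1.510: |R|=0.17681 <1
  x=-3.427: |R|=1.08637 >1
  x=-3.303: |R|=1.03975 >1
Interval (-3.2000, 0).

left endpoint -3.2000.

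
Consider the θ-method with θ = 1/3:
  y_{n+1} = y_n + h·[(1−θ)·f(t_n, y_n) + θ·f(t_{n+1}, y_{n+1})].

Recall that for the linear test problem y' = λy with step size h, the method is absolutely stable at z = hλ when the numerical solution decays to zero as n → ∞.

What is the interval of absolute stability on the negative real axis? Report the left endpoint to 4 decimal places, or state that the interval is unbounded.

z∈(-6.0000,0).

Test eqn y'=λy, z=hλ:
  y_{n+1} = y_n + z·[2/3·y_n + 1/3·y_{n+1}] ⇒ (1 − 1/3z)y_{n+1} = (1 + 2/3z)y_n
  R(z) = (1 + 2/3z)/(1 − 1/3z).

Need |R(x)|<1, x<0.
x=-1.39: |R|=0.0501
R=−1: 1+2/3x = −1+1/3x ⇒ -1/3x=2 ⇒ x=2/(-1/3)=-6.0000
Confirm numerically:
  x=-4.343: |R|=0.77434 <1
  x=-3.985: |R|=0.71152 <1
  x=-3.486: |R|=0.61240 <1
  x=-2.685: |R|=0.41689 <1
  x=-6.459: |R|=1.04853 >1
  x=-6.262: |R|=1.02829 >1
  x=-6.159: |R|=1.01736 >1
So |R|<1 on (-6.0000, 0).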